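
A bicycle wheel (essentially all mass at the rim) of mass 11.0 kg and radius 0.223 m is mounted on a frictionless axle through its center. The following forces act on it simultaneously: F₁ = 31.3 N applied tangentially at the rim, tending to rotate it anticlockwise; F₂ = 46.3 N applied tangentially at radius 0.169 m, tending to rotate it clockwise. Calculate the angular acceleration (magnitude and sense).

α ≈ 1.54 rad/s², clockwise

I = MR² = (11.0)(0.223)² = 0.5470 kg·m².
Taking anticlockwise as positive: τ₁ = +(31.3)(0.223) = +6.980 N·m; τ₂ = −(46.3)(0.169) = −7.825 N·m.
Net torque τ = -0.8448 N·m.
α = τ/I = -0.8448/0.5470 = -1.544 rad/s².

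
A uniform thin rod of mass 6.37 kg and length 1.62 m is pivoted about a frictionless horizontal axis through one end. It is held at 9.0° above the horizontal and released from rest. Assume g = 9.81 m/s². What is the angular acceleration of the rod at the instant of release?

About the pivot, I = (1/3)ML² = (1/3)(6.37)(1.62)² = 5.572 kg·m².
The weight acts at the center, a distance L/2 = 0.8100 m from the pivot; τ = Mg(L/2) cos 9.0° = 49.99 N·m.
α = τ/I = 49.99/5.572 = 8.972 rad/s².

α ≈ 8.97 rad/s²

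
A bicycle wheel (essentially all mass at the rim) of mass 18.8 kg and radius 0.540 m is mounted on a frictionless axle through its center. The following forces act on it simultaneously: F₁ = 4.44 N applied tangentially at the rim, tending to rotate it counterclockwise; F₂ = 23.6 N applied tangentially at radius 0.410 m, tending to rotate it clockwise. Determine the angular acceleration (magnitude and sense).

α ≈ 1.33 rad/s², clockwise

I = MR² = (18.8)(0.540)² = 5.482 kg·m².
Taking counterclockwise as positive: τ₁ = +(4.44)(0.540) = +2.398 N·m; τ₂ = −(23.6)(0.410) = −9.676 N·m.
Net torque τ = -7.278 N·m.
α = τ/I = -7.278/5.482 = -1.328 rad/s².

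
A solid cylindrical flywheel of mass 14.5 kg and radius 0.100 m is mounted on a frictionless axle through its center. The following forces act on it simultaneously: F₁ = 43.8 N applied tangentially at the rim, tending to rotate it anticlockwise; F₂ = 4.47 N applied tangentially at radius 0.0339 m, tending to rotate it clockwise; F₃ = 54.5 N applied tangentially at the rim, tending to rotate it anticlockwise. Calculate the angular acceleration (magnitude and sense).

α ≈ 133 rad/s², anticlockwise

I = ½MR² = (1/2)(14.5)(0.100)² = 0.07250 kg·m².
Taking anticlockwise as positive: τ₁ = +(43.8)(0.100) = +4.380 N·m; τ₂ = −(4.47)(0.0339) = −0.1515 N·m; τ₃ = +(54.5)(0.100) = +5.450 N·m.
Net torque τ = 9.678 N·m.
α = τ/I = 9.678/0.07250 = 133.5 rad/s².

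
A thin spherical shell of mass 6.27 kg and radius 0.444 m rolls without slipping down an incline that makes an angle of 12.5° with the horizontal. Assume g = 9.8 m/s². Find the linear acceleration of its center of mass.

Translation along the incline: Mg sinθ − f = Ma.
Rotation about the center: fR = Iα with I = (2/3)MR². No-slip gives a = αR, so f = (I/R²)a = (2/3)M a.
Substituting: Mg sinθ = (1 + 0.6667)Ma, so a = g sinθ/(1 + 0.6667) = (9.8) sin 12.5° / 1.667 = 1.273 m/s².

a ≈ 1.27 m/s²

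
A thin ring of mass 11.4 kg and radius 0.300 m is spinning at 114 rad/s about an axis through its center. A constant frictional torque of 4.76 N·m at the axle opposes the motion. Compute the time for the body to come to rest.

I = MR² = (11.4)(0.300)² = 1.026 kg·m².
The net torque has magnitude 4.76 N·m, opposing ω.
|α| = τ/I = 4.760/1.026 = 4.639 rad/s² (deceleration).
0 = ω₀ − |α|t ⇒ t = ω₀/|α| = 114/4.639 = 24.57 s.

t ≈ 24.6 s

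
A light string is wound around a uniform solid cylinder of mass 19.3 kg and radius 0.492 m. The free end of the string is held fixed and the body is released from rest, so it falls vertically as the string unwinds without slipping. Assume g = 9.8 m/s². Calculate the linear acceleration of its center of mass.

a ≈ 6.53 m/s²

Translation: Mg − T = Ma. Rotation about the center: TR = Iα with I = ½MR².
With a = αR: T = (I/R²)a = (1/2)M a, so Mg = (1 + 0.5000)Ma.
a = g/(1 + 0.5000) = 9.8/1.500 = 6.533 m/s².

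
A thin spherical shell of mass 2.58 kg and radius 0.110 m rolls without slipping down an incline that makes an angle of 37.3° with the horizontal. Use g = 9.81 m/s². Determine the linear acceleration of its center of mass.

Translation along the incline: Mg sinθ − f = Ma.
Rotation about the center: fR = Iα with I = (2/3)MR². No-slip gives a = αR, so f = (I/R²)a = (2/3)M a.
Substituting: Mg sinθ = (1 + 0.6667)Ma, so a = g sinθ/(1 + 0.6667) = (9.81) sin 37.3° / 1.667 = 3.567 m/s².

a ≈ 3.57 m/s²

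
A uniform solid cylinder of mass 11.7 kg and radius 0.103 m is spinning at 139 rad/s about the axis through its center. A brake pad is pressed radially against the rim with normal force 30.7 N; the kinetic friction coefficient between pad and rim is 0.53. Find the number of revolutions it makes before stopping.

≈ 56.9 revolutions

I = ½MR² = (1/2)(11.7)(0.103)² = 0.06206 kg·m².
Friction force f = μN = (0.53)(30.7) = 16.27 N at the rim; torque magnitude τ = fR = 1.676 N·m, opposing ω.
|α| = τ/I = 1.676/0.06206 = 27.00 rad/s² (deceleration).
ω² = ω₀² − 2|α|θ with ω = 0 ⇒ θ = ω₀²/(2|α|) = 357.7 rad = 56.94 rev.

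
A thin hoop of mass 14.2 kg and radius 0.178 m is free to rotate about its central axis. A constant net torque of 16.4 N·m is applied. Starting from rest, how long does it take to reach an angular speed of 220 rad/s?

t ≈ 6.04 s

I = MR² = (14.2)(0.178)² = 0.4499 kg·m².
α = τ/I = 16.4/0.4499 = 36.45 rad/s².
ω = αt ⇒ t = ω/α = 220/36.45 = 6.035 s.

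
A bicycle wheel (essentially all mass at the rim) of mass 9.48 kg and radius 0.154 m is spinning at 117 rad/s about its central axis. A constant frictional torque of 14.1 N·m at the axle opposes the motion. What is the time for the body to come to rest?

I = MR² = (9.48)(0.154)² = 0.2248 kg·m².
The net torque has magnitude 14.1 N·m, opposing ω.
|α| = τ/I = 14.10/0.2248 = 62.71 rad/s² (deceleration).
0 = ω₀ − |α|t ⇒ t = ω₀/|α| = 117/62.71 = 1.866 s.

t ≈ 1.87 s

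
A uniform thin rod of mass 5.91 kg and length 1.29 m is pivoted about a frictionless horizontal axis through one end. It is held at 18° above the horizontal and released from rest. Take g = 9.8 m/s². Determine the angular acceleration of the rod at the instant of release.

About the pivot, I = (1/3)ML² = (1/3)(5.91)(1.29)² = 3.278 kg·m².
The weight acts at the center, a distance L/2 = 0.6450 m from the pivot; τ = Mg(L/2) cos 18° = 35.53 N·m.
α = τ/I = 35.53/3.278 = 10.84 rad/s².

α ≈ 10.8 rad/s²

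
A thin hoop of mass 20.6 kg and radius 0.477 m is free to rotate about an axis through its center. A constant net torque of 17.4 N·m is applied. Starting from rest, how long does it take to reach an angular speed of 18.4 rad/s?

t ≈ 4.96 s

I = MR² = (20.6)(0.477)² = 4.687 kg·m².
α = τ/I = 17.4/4.687 = 3.712 rad/s².
ω = αt ⇒ t = ω/α = 18.4/3.712 = 4.956 s.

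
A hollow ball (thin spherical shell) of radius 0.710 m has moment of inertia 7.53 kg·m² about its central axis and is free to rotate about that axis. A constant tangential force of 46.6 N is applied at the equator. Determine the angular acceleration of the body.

τ = F R = (46.6)(0.710) = 33.09 N·m.
From τ = Iα: α = 33.09/7.530 = 4.394 rad/s².

α ≈ 4.39 rad/s²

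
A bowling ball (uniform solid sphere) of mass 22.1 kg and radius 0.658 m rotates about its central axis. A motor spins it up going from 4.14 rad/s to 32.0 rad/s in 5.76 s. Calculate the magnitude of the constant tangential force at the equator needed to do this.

F ≈ 28.1 N

I = (2/5)MR² = (2/5)(22.1)(0.658)² = 3.827 kg·m².
α = Δω/Δt = (32.0 − 4.14)/5.76 = 4.837 rad/s².
The required torque is τ = Iα = (3.827)(4.837) = 18.51 N·m.
A tangential force at the equator gives τ = FR, so F = τ/R = 18.51/0.658 = 28.13 N.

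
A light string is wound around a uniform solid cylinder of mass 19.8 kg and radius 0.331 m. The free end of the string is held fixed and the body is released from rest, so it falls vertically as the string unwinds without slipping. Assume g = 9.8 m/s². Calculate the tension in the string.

T ≈ 64.7 N

Translation: Mg − T = Ma. Rotation about the center: TR = Iα with I = ½MR².
With a = αR: T = (I/R²)a = (1/2)M a, so Mg = (1 + 0.5000)Ma.
a = g/(1 + 0.5000) = 9.8/1.500 = 6.533 m/s².
T = 0.5000·M·a = (0.5000)(19.8)(6.533) = 64.68 N.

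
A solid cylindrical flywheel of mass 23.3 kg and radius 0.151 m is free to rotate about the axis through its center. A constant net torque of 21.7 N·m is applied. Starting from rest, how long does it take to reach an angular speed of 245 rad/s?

I = ½MR² = (1/2)(23.3)(0.151)² = 0.2656 kg·m².
α = τ/I = 21.7/0.2656 = 81.69 rad/s².
ω = αt ⇒ t = ω/α = 245/81.69 = 2.999 s.

t ≈ 3.00 s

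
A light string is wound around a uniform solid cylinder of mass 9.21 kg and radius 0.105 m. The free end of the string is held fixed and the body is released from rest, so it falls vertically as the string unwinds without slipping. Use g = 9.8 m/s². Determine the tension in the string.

T ≈ 30.1 N

Translation: Mg − T = Ma. Rotation about the center: TR = Iα with I = ½MR².
With a = αR: T = (I/R²)a = (1/2)M a, so Mg = (1 + 0.5000)Ma.
a = g/(1 + 0.5000) = 9.8/1.500 = 6.533 m/s².
T = 0.5000·M·a = (0.5000)(9.21)(6.533) = 30.09 N.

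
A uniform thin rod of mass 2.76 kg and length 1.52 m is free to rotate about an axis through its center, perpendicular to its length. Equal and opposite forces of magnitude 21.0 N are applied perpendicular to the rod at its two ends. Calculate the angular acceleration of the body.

I = (1/12)ML² = (1/12)(2.76)(1.52)² = 0.5314 kg·m².
The couple gives τ = F·(L/2) + F·(L/2) = F L = (21.0)(1.52) = 31.92 N·m.
From τ = Iα: α = 31.92/0.5314 = 60.07 rad/s².

α ≈ 60.1 rad/s²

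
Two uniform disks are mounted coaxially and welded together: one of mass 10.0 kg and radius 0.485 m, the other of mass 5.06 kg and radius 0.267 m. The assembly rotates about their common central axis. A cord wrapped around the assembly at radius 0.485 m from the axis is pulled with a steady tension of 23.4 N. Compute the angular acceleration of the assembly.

I = ½M₁R₁² + ½M₂R₂² = ½(10.0)(0.485)² + ½(5.06)(0.267)² = 1.356 kg·m².
τ = F r = (23.4)(0.485) = 11.35 N·m.
α = τ/I = 11.35/1.356 = 8.366 rad/s².

α ≈ 8.37 rad/s²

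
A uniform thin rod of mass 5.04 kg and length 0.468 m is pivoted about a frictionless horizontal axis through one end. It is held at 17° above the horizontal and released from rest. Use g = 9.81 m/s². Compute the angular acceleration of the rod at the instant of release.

α ≈ 30.1 rad/s²

About the pivot, I = (1/3)ML² = (1/3)(5.04)(0.468)² = 0.3680 kg·m².
The weight acts at the center, a distance L/2 = 0.2340 m from the pivot; τ = Mg(L/2) cos 17° = 11.06 N·m.
α = τ/I = 11.06/0.3680 = 30.07 rad/s².
(Equivalently α = (3g/(2L)) cos 17° = 30.07 rad/s².)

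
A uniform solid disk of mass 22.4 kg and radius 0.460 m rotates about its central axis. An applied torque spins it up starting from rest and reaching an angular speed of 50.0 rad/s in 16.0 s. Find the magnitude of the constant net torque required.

τ ≈ 7.41 N·m

I = ½MR² = (1/2)(22.4)(0.460)² = 2.370 kg·m².
α = Δω/Δt = (50.0 − 0)/16.0 = 3.125 rad/s².
τ = Iα = (2.370)(3.125) = 7.406 N·m.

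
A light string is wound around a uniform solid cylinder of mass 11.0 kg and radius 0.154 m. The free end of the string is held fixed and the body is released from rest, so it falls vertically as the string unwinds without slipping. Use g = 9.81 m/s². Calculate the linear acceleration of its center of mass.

a ≈ 6.54 m/s²

Translation: Mg − T = Ma. Rotation about the center: TR = Iα with I = ½MR².
With a = αR: T = (I/R²)a = (1/2)M a, so Mg = (1 + 0.5000)Ma.
a = g/(1 + 0.5000) = 9.81/1.500 = 6.540 m/s².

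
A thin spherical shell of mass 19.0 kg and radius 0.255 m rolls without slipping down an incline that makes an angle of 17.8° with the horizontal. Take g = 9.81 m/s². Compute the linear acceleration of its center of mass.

a ≈ 1.80 m/s²

Translation along the incline: Mg sinθ − f = Ma.
Rotation about the center: fR = Iα with I = (2/3)MR². No-slip gives a = αR, so f = (I/R²)a = (2/3)M a.
Substituting: Mg sinθ = (1 + 0.6667)Ma, so a = g sinθ/(1 + 0.6667) = (9.81) sin 17.8° / 1.667 = 1.799 m/s².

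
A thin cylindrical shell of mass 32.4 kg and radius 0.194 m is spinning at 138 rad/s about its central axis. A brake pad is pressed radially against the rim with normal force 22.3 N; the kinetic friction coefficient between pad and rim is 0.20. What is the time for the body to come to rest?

t ≈ 194 s

I = MR² = (32.4)(0.194)² = 1.219 kg·m².
Friction force f = μN = (0.20)(22.3) = 4.460 N at the rim; torque magnitude τ = fR = 0.8652 N·m, opposing ω.
|α| = τ/I = 0.8652/1.219 = 0.7096 rad/s² (deceleration).
0 = ω₀ − |α|t ⇒ t = ω₀/|α| = 138/0.7096 = 194.5 s.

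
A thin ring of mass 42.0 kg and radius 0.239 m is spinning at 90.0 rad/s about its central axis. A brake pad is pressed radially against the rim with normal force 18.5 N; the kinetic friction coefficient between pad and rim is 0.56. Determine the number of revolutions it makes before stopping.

≈ 625 revolutions

I = MR² = (42.0)(0.239)² = 2.399 kg·m².
Friction force f = μN = (0.56)(18.5) = 10.36 N at the rim; torque magnitude τ = fR = 2.476 N·m, opposing ω.
|α| = τ/I = 2.476/2.399 = 1.032 rad/s² (deceleration).
ω² = ω₀² − 2|α|θ with ω = 0 ⇒ θ = ω₀²/(2|α|) = 3924 rad = 624.5 rev.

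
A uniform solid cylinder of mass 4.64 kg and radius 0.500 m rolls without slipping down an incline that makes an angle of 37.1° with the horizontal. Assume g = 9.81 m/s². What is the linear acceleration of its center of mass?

Translation along the incline: Mg sinθ − f = Ma.
Rotation about the center: fR = Iα with I = ½MR². No-slip gives a = αR, so f = (I/R²)a = (1/2)M a.
Substituting: Mg sinθ = (1 + 0.5000)Ma, so a = g sinθ/(1 + 0.5000) = (9.81) sin 37.1° / 1.500 = 3.945 m/s².

a ≈ 3.94 m/s²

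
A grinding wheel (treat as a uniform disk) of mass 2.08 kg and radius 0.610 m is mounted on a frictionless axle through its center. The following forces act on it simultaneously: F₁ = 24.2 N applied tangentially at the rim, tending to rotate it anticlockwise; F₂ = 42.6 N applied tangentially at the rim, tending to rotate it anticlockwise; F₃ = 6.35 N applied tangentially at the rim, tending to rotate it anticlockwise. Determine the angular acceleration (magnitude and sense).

α ≈ 115 rad/s², anticlockwise

I = ½MR² = (1/2)(2.08)(0.610)² = 0.3870 kg·m².
Taking anticlockwise as positive: τ₁ = +(24.2)(0.610) = +14.76 N·m; τ₂ = +(42.6)(0.610) = +25.99 N·m; τ₃ = +(6.35)(0.610) = +3.873 N·m.
Net torque τ = 44.62 N·m.
α = τ/I = 44.62/0.3870 = 115.3 rad/s².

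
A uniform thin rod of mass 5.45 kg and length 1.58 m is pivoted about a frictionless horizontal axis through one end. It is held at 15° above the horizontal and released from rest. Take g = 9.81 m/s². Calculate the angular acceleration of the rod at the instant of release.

α ≈ 9.00 rad/s²

About the pivot, I = (1/3)ML² = (1/3)(5.45)(1.58)² = 4.535 kg·m².
The weight acts at the center, a distance L/2 = 0.7900 m from the pivot; τ = Mg(L/2) cos 15° = 40.80 N·m.
α = τ/I = 40.80/4.535 = 8.996 rad/s².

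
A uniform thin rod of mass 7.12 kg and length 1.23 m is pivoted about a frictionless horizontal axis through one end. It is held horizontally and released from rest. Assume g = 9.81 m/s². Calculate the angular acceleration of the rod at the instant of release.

About the pivot, I = (1/3)ML² = (1/3)(7.12)(1.23)² = 3.591 kg·m².
The weight acts at the center, a distance L/2 = 0.6150 m from the pivot; τ = Mg(L/2) = 42.96 N·m.
α = τ/I = 42.96/3.591 = 11.96 rad/s².
(Equivalently α = (3g/(2L)) = 11.96 rad/s².)

α ≈ 12.0 rad/s²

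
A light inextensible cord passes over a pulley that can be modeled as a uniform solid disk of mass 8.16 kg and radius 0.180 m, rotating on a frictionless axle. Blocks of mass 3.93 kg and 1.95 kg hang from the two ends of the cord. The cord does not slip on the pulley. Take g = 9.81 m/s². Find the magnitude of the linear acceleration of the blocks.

I = ½MR² = (1/2)(8.16)(0.180)² = 0.1322 kg·m².
Heavier block: m₁g − T₁ = m₁a. Lighter block: T₂ − m₂g = m₂a.
Pulley: (T₁ − T₂)R = Iα = I(a/R), so T₁ − T₂ = (I/R²)a = (1/2)M_p a = 4.080·a.
Adding the three: (m₁ − m₂)g = (m₁ + m₂ + 4.080)a, so a = (3.93 − 1.95)(9.81)/(3.93 + 1.95 + 4.080) = 1.950 m/s².

a ≈ 1.95 m/s²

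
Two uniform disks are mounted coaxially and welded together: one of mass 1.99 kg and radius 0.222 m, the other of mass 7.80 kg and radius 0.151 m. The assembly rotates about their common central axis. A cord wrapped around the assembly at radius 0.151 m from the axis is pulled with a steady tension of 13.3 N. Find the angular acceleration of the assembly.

α ≈ 14.6 rad/s²

I = ½M₁R₁² + ½M₂R₂² = ½(1.99)(0.222)² + ½(7.80)(0.151)² = 0.1380 kg·m².
τ = F r = (13.3)(0.151) = 2.008 N·m.
α = τ/I = 2.008/0.1380 = 14.56 rad/s².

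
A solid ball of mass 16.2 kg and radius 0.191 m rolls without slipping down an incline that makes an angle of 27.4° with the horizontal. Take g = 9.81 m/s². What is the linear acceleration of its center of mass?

a ≈ 3.22 m/s²

Translation along the incline: Mg sinθ − f = Ma.
Rotation about the center: fR = Iα with I = (2/5)MR². No-slip gives a = αR, so f = (I/R²)a = (2/5)M a.
Substituting: Mg sinθ = (1 + 0.4000)Ma, so a = g sinθ/(1 + 0.4000) = (9.81) sin 27.4° / 1.400 = 3.225 m/s².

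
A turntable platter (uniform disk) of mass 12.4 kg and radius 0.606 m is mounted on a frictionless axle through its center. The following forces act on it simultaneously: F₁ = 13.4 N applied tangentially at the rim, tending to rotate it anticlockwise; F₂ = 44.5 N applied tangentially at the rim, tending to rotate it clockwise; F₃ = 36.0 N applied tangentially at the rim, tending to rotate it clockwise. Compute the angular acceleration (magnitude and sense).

I = ½MR² = (1/2)(12.4)(0.606)² = 2.277 kg·m².
Taking anticlockwise as positive: τ₁ = +(13.4)(0.606) = +8.120 N·m; τ₂ = −(44.5)(0.606) = −26.97 N·m; τ₃ = −(36.0)(0.606) = −21.82 N·m.
Net torque τ = -40.66 N·m.
α = τ/I = -40.66/2.277 = -17.86 rad/s².

α ≈ 17.9 rad/s², clockwise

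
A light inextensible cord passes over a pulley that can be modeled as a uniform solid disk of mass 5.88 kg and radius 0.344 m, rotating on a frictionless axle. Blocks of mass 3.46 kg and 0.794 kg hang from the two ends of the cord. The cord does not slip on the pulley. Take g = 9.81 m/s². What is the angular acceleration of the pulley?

α ≈ 10.6 rad/s²

I = ½MR² = (1/2)(5.88)(0.344)² = 0.3479 kg·m².
Heavier block: m₁g − T₁ = m₁a. Lighter block: T₂ − m₂g = m₂a.
Pulley: (T₁ − T₂)R = Iα = I(a/R), so T₁ − T₂ = (I/R²)a = (1/2)M_p a = 2.940·a.
Adding the three: (m₁ − m₂)g = (m₁ + m₂ + 2.940)a, so a = (3.46 − 0.794)(9.81)/(3.46 + 0.794 + 2.940) = 3.635 m/s².
α = a/R = 3.635/0.344 = 10.57 rad/s².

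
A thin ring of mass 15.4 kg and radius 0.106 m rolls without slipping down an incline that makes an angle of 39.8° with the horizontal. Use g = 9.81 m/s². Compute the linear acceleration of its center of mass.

Translation along the incline: Mg sinθ − f = Ma.
Rotation about the center: fR = Iα with I = MR². No-slip gives a = αR, so f = (I/R²)a = M a.
Substituting: Mg sinθ = (1 + 1.000)Ma, so a = g sinθ/(1 + 1.000) = (9.81) sin 39.8° / 2.000 = 3.140 m/s².

a ≈ 3.14 m/s²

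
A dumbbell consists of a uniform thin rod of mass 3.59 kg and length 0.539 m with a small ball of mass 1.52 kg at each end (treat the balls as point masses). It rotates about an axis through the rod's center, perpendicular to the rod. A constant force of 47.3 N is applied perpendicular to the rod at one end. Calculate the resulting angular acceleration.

I_rod = (1/12)ML² = (1/12)(3.59)(0.539)² = 0.08691 kg·m².
I_balls = 2·m·(L/2)² = 2(1.52)(0.2695)² = 0.2208 kg·m².
Total I = 0.3077 kg·m².
τ = F·(L/2) = (47.3)(0.270) = 12.75 N·m.
α = τ/I = 12.75/0.3077 = 41.43 rad/s².

α ≈ 41.4 rad/s²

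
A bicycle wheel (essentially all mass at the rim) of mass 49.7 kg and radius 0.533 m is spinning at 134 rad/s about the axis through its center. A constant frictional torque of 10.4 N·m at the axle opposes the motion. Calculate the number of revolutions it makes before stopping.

I = MR² = (49.7)(0.533)² = 14.12 kg·m².
The net torque has magnitude 10.4 N·m, opposing ω.
|α| = τ/I = 10.40/14.12 = 0.7366 rad/s² (deceleration).
ω² = ω₀² − 2|α|θ with ω = 0 ⇒ θ = ω₀²/(2|α|) = 12190 rad = 1940 rev.

≈ 1940 revolutions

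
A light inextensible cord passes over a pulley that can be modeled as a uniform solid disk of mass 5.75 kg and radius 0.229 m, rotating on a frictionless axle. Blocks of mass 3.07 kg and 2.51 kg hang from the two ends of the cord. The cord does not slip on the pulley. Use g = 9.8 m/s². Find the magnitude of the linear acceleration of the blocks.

I = ½MR² = (1/2)(5.75)(0.229)² = 0.1508 kg·m².
Heavier block: m₁g − T₁ = m₁a. Lighter block: T₂ − m₂g = m₂a.
Pulley: (T₁ − T₂)R = Iα = I(a/R), so T₁ − T₂ = (I/R²)a = (1/2)M_p a = 2.875·a.
Adding the three: (m₁ − m₂)g = (m₁ + m₂ + 2.875)a, so a = (3.07 − 2.51)(9.8)/(3.07 + 2.51 + 2.875) = 0.6491 m/s².

a ≈ 0.649 m/s²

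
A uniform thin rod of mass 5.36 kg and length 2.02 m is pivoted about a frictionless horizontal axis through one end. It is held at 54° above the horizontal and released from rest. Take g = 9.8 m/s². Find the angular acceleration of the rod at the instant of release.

About the pivot, I = (1/3)ML² = (1/3)(5.36)(2.02)² = 7.290 kg·m².
The weight acts at the center, a distance L/2 = 1.010 m from the pivot; τ = Mg(L/2) cos 54° = 31.18 N·m.
α = τ/I = 31.18/7.290 = 4.277 rad/s².

α ≈ 4.28 rad/s²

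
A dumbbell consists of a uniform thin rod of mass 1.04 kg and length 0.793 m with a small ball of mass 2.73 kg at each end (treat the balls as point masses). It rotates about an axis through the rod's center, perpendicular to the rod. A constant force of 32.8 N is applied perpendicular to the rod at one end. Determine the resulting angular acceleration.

I_rod = (1/12)ML² = (1/12)(1.04)(0.793)² = 0.05450 kg·m².
I_balls = 2·m·(L/2)² = 2(2.73)(0.3965)² = 0.8584 kg·m².
Total I = 0.9129 kg·m².
τ = F·(L/2) = (32.8)(0.397) = 13.01 N·m.
α = τ/I = 13.01/0.9129 = 14.25 rad/s².

α ≈ 14.2 rad/s²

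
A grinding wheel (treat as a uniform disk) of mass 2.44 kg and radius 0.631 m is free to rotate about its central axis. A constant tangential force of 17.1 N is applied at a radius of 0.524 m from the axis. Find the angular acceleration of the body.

α ≈ 18.4 rad/s²

I = ½MR² = (1/2)(2.44)(0.631)² = 0.4858 kg·m².
τ = F·r = (17.1)(0.524) = 8.960 N·m.
Newton's second law for rotation, τ = Iα, gives α = τ/I = 8.960/0.4858 = 18.45 rad/s².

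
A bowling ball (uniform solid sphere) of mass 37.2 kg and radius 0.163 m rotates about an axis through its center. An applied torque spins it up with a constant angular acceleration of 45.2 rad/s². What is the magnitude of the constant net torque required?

τ ≈ 17.9 N·m

I = (2/5)MR² = (2/5)(37.2)(0.163)² = 0.3953 kg·m².
τ = Iα = (0.3953)(45.20) = 17.87 N·m.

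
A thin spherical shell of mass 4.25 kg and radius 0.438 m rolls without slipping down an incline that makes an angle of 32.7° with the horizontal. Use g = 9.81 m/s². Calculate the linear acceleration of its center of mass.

a ≈ 3.18 m/s²

Translation along the incline: Mg sinθ − f = Ma.
Rotation about the center: fR = Iα with I = (2/3)MR². No-slip gives a = αR, so f = (I/R²)a = (2/3)M a.
Substituting: Mg sinθ = (1 + 0.6667)Ma, so a = g sinθ/(1 + 0.6667) = (9.81) sin 32.7° / 1.667 = 3.180 m/s².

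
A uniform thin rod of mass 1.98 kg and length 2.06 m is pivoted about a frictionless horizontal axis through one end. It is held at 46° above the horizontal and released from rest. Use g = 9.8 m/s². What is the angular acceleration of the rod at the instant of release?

About the pivot, I = (1/3)ML² = (1/3)(1.98)(2.06)² = 2.801 kg·m².
The weight acts at the center, a distance L/2 = 1.030 m from the pivot; τ = Mg(L/2) cos 46° = 13.88 N·m.
α = τ/I = 13.88/2.801 = 4.957 rad/s².

α ≈ 4.96 rad/s²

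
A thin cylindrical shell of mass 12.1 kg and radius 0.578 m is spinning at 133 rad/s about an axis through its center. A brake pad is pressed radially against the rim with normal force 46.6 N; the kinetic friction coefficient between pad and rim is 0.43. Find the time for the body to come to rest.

t ≈ 46.4 s

I = MR² = (12.1)(0.578)² = 4.042 kg·m².
Friction force f = μN = (0.43)(46.6) = 20.04 N at the rim; torque magnitude τ = fR = 11.58 N·m, opposing ω.
|α| = τ/I = 11.58/4.042 = 2.865 rad/s² (deceleration).
0 = ω₀ − |α|t ⇒ t = ω₀/|α| = 133/2.865 = 46.42 s.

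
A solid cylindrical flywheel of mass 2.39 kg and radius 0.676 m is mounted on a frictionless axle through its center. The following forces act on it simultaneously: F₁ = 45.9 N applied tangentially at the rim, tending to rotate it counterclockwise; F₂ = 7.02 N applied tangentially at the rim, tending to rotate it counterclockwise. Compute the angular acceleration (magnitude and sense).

I = ½MR² = (1/2)(2.39)(0.676)² = 0.5461 kg·m².
Taking counterclockwise as positive: τ₁ = +(45.9)(0.676) = +31.03 N·m; τ₂ = +(7.02)(0.676) = +4.746 N·m.
Net torque τ = 35.77 N·m.
α = τ/I = 35.77/0.5461 = 65.51 rad/s².

α ≈ 65.5 rad/s², counterclockwise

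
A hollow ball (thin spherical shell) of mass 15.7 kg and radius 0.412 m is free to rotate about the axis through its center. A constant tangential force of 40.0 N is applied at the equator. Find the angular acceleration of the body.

I = (2/3)MR² = (2/3)(15.7)(0.412)² = 1.777 kg·m².
τ = F R = (40.0)(0.412) = 16.48 N·m.
Newton's second law for rotation, τ = Iα, gives α = τ/I = 16.48/1.777 = 9.276 rad/s².

α ≈ 9.28 rad/s²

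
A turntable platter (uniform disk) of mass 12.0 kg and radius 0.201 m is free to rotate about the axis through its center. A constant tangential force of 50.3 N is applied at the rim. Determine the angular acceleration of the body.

I = ½MR² = (1/2)(12.0)(0.201)² = 0.2424 kg·m².
τ = F R = (50.3)(0.201) = 10.11 N·m.
Newton's second law for rotation, τ = Iα, gives α = τ/I = 10.11/0.2424 = 41.71 rad/s².

α ≈ 41.7 rad/s²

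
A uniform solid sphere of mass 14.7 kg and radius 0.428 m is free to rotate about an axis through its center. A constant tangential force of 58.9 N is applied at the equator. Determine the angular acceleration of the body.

I = (2/5)MR² = (2/5)(14.7)(0.428)² = 1.077 kg·m².
τ = F R = (58.9)(0.428) = 25.21 N·m.
Newton's second law for rotation, τ = Iα, gives α = τ/I = 25.21/1.077 = 23.40 rad/s².

α ≈ 23.4 rad/s²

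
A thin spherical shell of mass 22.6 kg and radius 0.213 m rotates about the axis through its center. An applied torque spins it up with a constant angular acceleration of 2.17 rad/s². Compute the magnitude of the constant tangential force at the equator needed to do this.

F ≈ 6.96 N

I = (2/3)MR² = (2/3)(22.6)(0.213)² = 0.6836 kg·m².
The required torque is τ = Iα = (0.6836)(2.170) = 1.483 N·m.
A tangential force at the equator gives τ = FR, so F = τ/R = 1.483/0.213 = 6.964 N.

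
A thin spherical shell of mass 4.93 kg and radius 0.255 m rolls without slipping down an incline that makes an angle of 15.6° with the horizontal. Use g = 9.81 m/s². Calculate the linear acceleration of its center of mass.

a ≈ 1.58 m/s²

Translation along the incline: Mg sinθ − f = Ma.
Rotation about the center: fR = Iα with I = (2/3)MR². No-slip gives a = αR, so f = (I/R²)a = (2/3)M a.
Substituting: Mg sinθ = (1 + 0.6667)Ma, so a = g sinθ/(1 + 0.6667) = (9.81) sin 15.6° / 1.667 = 1.583 m/s².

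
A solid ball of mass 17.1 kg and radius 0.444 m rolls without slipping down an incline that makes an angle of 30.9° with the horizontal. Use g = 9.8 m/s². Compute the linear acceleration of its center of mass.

a ≈ 3.59 m/s²

Translation along the incline: Mg sinθ − f = Ma.
Rotation about the center: fR = Iα with I = (2/5)MR². No-slip gives a = αR, so f = (I/R²)a = (2/5)M a.
Substituting: Mg sinθ = (1 + 0.4000)Ma, so a = g sinθ/(1 + 0.4000) = (9.8) sin 30.9° / 1.400 = 3.595 m/s².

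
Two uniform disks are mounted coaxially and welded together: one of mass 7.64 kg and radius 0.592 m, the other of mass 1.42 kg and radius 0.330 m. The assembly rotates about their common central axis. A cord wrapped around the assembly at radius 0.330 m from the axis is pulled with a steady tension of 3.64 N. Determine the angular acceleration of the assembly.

I = ½M₁R₁² + ½M₂R₂² = ½(7.64)(0.592)² + ½(1.42)(0.330)² = 1.416 kg·m².
τ = F r = (3.64)(0.330) = 1.201 N·m.
α = τ/I = 1.201/1.416 = 0.8483 rad/s².

α ≈ 0.848 rad/s²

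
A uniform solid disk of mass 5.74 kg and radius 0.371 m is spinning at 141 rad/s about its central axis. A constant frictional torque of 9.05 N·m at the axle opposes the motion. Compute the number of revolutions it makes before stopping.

≈ 69.1 revolutions

I = ½MR² = (1/2)(5.74)(0.371)² = 0.3950 kg·m².
The net torque has magnitude 9.05 N·m, opposing ω.
|α| = τ/I = 9.050/0.3950 = 22.91 rad/s² (deceleration).
ω² = ω₀² − 2|α|θ with ω = 0 ⇒ θ = ω₀²/(2|α|) = 433.9 rad = 69.06 rev.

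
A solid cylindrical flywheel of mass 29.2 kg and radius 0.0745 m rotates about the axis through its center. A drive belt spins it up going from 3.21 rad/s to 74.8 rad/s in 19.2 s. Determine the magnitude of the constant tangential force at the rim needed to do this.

F ≈ 4.06 N

I = ½MR² = (1/2)(29.2)(0.0745)² = 0.08103 kg·m².
α = Δω/Δt = (74.8 − 3.21)/19.2 = 3.729 rad/s².
The required torque is τ = Iα = (0.08103)(3.729) = 0.3021 N·m.
A tangential force at the rim gives τ = FR, so F = τ/R = 0.3021/0.0745 = 4.056 N.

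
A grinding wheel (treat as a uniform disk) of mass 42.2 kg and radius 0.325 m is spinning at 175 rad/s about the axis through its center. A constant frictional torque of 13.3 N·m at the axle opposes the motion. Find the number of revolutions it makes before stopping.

I = ½MR² = (1/2)(42.2)(0.325)² = 2.229 kg·m².
The net torque has magnitude 13.3 N·m, opposing ω.
|α| = τ/I = 13.30/2.229 = 5.968 rad/s² (deceleration).
ω² = ω₀² − 2|α|θ with ω = 0 ⇒ θ = ω₀²/(2|α|) = 2566 rad = 408.4 rev.

≈ 408 revolutions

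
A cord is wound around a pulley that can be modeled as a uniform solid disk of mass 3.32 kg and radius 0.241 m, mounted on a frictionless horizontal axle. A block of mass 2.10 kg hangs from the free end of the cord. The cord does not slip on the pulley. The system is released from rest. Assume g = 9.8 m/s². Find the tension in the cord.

T ≈ 9.09 N

I = ½MR² = (1/2)(3.32)(0.241)² = 0.09641 kg·m².
Block: mg − T = ma. Pulley: TR = Iα. No-slip: a = αR, so T = (I/R²)a = 1.660·a.
Then mg = (m + 1.660)a, so a = (2.10)(9.8)/(2.10 + 1.660) = 5.473 m/s².
T = 1.660·a = 9.086 N.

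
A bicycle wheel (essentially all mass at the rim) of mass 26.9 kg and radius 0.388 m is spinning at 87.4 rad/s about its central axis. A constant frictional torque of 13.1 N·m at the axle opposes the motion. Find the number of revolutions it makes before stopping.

I = MR² = (26.9)(0.388)² = 4.050 kg·m².
The net torque has magnitude 13.1 N·m, opposing ω.
|α| = τ/I = 13.10/4.050 = 3.235 rad/s² (deceleration).
ω² = ω₀² − 2|α|θ with ω = 0 ⇒ θ = ω₀²/(2|α|) = 1181 rad = 187.9 rev.

≈ 188 revolutions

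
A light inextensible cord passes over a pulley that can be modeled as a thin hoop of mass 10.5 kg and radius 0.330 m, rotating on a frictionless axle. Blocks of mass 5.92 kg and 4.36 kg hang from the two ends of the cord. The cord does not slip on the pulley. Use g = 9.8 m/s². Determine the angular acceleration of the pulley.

I = MR² = (10.5)(0.330)² = 1.143 kg·m².
Heavier block: m₁g − T₁ = m₁a. Lighter block: T₂ − m₂g = m₂a.
Pulley: (T₁ − T₂)R = Iα = I(a/R), so T₁ − T₂ = (I/R²)a = 1·M_p a = 10.50·a.
Adding the three: (m₁ − m₂)g = (m₁ + m₂ + 10.50)a, so a = (5.92 − 4.36)(9.8)/(5.92 + 4.36 + 10.50) = 0.7357 m/s².
α = a/R = 0.7357/0.330 = 2.229 rad/s².

α ≈ 2.23 rad/s²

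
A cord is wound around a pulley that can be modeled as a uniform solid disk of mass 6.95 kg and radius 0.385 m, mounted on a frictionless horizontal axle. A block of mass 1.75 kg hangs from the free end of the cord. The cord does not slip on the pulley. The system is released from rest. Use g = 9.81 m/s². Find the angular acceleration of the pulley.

α ≈ 8.53 rad/s²

I = ½MR² = (1/2)(6.95)(0.385)² = 0.5151 kg·m².
Block: mg − T = ma. Pulley: TR = Iα. No-slip: a = αR, so T = (I/R²)a = 3.475·a.
Then mg = (m + 3.475)a, so a = (1.75)(9.81)/(1.75 + 3.475) = 3.286 m/s².
α = a/R = 3.286/0.385 = 8.534 rad/s².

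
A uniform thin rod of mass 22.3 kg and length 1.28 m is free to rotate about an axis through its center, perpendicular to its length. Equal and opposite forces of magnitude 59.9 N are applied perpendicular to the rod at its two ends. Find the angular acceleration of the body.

I = (1/12)ML² = (1/12)(22.3)(1.28)² = 3.045 kg·m².
The couple gives τ = F·(L/2) + F·(L/2) = F L = (59.9)(1.28) = 76.67 N·m.
Newton's second law for rotation, τ = Iα, gives α = τ/I = 76.67/3.045 = 25.18 rad/s².

α ≈ 25.2 rad/s²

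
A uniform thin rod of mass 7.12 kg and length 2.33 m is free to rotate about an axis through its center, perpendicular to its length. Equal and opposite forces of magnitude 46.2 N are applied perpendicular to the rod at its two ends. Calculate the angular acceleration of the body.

α ≈ 33.4 rad/s²

I = (1/12)ML² = (1/12)(7.12)(2.33)² = 3.221 kg·m².
The couple gives τ = F·(L/2) + F·(L/2) = F L = (46.2)(2.33) = 107.6 N·m.
From τ = Iα: α = 107.6/3.221 = 33.42 rad/s².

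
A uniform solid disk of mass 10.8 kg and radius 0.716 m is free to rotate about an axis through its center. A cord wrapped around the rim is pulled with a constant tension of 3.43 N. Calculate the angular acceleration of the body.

α ≈ 0.887 rad/s²

I = ½MR² = (1/2)(10.8)(0.716)² = 2.768 kg·m².
τ = F R = (3.43)(0.716) = 2.456 N·m.
From τ = Iα: α = 2.456/2.768 = 0.8871 rad/s².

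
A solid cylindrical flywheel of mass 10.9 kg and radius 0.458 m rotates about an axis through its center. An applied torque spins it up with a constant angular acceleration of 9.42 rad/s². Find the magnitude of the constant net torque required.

τ ≈ 10.8 N·m

I = ½MR² = (1/2)(10.9)(0.458)² = 1.143 kg·m².
τ = Iα = (1.143)(9.420) = 10.77 N·m.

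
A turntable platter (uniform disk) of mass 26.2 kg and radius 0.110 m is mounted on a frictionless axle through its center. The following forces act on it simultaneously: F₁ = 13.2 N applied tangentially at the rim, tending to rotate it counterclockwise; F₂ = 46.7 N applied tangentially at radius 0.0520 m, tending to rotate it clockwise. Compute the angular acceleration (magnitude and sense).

α ≈ 6.16 rad/s², clockwise

I = ½MR² = (1/2)(26.2)(0.110)² = 0.1585 kg·m².
Taking counterclockwise as positive: τ₁ = +(13.2)(0.110) = +1.452 N·m; τ₂ = −(46.7)(0.0520) = −2.428 N·m.
Net torque τ = -0.9764 N·m.
α = τ/I = -0.9764/0.1585 = -6.160 rad/s².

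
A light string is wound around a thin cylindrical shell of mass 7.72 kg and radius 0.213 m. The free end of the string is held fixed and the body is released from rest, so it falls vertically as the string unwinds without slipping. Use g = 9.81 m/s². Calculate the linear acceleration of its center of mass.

Translation: Mg − T = Ma. Rotation about the center: TR = Iα with I = MR².
With a = αR: T = (I/R²)a = M a, so Mg = (1 + 1.000)Ma.
a = g/(1 + 1.000) = 9.81/2.000 = 4.905 m/s².

a ≈ 4.91 m/s²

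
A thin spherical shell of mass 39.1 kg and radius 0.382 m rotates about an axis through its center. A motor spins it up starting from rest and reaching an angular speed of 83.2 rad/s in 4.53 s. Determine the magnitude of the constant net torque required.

I = (2/3)MR² = (2/3)(39.1)(0.382)² = 3.804 kg·m².
α = Δω/Δt = (83.2 − 0)/4.53 = 18.37 rad/s².
τ = Iα = (3.804)(18.37) = 69.86 N·m.

τ ≈ 69.9 N·m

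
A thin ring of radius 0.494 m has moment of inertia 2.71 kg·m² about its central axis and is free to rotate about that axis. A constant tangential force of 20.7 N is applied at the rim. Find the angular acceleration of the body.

τ = F R = (20.7)(0.494) = 10.23 N·m.
From τ = Iα: α = 10.23/2.710 = 3.773 rad/s².

α ≈ 3.77 rad/s²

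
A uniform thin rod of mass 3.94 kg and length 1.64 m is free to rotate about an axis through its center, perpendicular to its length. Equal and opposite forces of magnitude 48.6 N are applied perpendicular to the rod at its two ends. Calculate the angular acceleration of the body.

α ≈ 90.3 rad/s²

I = (1/12)ML² = (1/12)(3.94)(1.64)² = 0.8831 kg·m².
The couple gives τ = F·(L/2) + F·(L/2) = F L = (48.6)(1.64) = 79.70 N·m.
Newton's second law for rotation, τ = Iα, gives α = τ/I = 79.70/0.8831 = 90.26 rad/s².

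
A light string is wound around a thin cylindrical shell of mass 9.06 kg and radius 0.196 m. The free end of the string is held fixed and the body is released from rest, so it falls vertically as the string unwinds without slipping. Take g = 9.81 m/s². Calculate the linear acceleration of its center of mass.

Translation: Mg − T = Ma. Rotation about the center: TR = Iα with I = MR².
With a = αR: T = (I/R²)a = M a, so Mg = (1 + 1.000)Ma.
a = g/(1 + 1.000) = 9.81/2.000 = 4.905 m/s².

a ≈ 4.91 m/s²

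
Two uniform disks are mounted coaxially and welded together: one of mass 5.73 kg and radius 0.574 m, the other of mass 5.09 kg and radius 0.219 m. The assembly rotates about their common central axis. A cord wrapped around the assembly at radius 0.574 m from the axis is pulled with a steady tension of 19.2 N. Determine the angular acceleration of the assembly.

I = ½M₁R₁² + ½M₂R₂² = ½(5.73)(0.574)² + ½(5.09)(0.219)² = 1.066 kg·m².
τ = F r = (19.2)(0.574) = 11.02 N·m.
α = τ/I = 11.02/1.066 = 10.34 rad/s².

α ≈ 10.3 rad/s²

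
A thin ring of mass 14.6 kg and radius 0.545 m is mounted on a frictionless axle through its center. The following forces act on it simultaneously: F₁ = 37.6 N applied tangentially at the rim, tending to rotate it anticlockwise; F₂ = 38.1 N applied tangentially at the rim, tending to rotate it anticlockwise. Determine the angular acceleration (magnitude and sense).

I = MR² = (14.6)(0.545)² = 4.337 kg·m².
Taking anticlockwise as positive: τ₁ = +(37.6)(0.545) = +20.49 N·m; τ₂ = +(38.1)(0.545) = +20.76 N·m.
Net torque τ = 41.26 N·m.
α = τ/I = 41.26/4.337 = 9.514 rad/s².

α ≈ 9.51 rad/s², anticlockwise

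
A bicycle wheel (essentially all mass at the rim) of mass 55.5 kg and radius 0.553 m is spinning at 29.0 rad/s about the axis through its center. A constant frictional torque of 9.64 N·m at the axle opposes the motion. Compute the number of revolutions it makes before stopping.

I = MR² = (55.5)(0.553)² = 16.97 kg·m².
The net torque has magnitude 9.64 N·m, opposing ω.
|α| = τ/I = 9.640/16.97 = 0.5680 rad/s² (deceleration).
ω² = ω₀² − 2|α|θ with ω = 0 ⇒ θ = ω₀²/(2|α|) = 740.3 rad = 117.8 rev.

≈ 118 revolutions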